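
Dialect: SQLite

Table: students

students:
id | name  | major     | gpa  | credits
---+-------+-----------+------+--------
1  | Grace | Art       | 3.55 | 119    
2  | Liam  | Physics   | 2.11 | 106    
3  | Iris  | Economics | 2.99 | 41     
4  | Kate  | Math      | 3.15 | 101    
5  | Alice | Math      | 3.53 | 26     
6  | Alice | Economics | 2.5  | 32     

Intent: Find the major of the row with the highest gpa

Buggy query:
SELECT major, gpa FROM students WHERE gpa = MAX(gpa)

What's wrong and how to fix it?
Bug: WHERE is evaluated per row; an aggregate over the whole table isn't defined there

Fix: Wrap MAX in a scalar subquery so WHERE compares against a single value

Corrected query:
SELECT major, gpa FROM students WHERE gpa = (SELECT MAX(gpa) FROM students)

Result:
major | gpa 
------+-----
Art   | 3.55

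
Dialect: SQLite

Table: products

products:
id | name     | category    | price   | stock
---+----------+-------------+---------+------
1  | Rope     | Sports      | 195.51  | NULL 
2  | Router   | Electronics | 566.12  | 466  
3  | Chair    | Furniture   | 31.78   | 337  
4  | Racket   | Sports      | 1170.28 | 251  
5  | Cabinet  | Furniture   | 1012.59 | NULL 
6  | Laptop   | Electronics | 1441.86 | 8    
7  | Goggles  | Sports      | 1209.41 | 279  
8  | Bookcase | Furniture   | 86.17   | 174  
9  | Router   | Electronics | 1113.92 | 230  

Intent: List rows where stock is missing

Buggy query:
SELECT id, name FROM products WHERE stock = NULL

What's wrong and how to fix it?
Bug: Comparing to NULL with '=' never matches; NULL = NULL is unknown, not true

Fix: Replace '= NULL' with 'IS NULL'

Corrected query:
SELECT id, name FROM products WHERE stock IS NULL

Result:
id | name   
---+--------
1  | Rope   
5  | Cabinet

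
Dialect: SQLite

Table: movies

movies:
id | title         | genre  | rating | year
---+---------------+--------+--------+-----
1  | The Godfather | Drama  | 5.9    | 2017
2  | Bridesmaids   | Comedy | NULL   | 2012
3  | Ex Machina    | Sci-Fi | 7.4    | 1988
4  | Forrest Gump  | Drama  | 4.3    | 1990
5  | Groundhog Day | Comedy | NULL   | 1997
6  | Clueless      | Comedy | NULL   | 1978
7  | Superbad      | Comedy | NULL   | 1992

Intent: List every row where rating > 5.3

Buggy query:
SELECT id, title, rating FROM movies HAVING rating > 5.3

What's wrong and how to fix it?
Bug: This is a non-aggregate query (no GROUP BY, no aggregates), so in SQLite the HAVING clause is invalid here; a row-level condition belongs in WHERE

Fix: Use WHERE for row-level filtering

Corrected query:
SELECT id, title, rating FROM movies WHERE rating > 5.3

Result:
id | title         | rating
---+---------------+-------
1  | The Godfather | 5.9   
3  | Ex Machina    | 7.4   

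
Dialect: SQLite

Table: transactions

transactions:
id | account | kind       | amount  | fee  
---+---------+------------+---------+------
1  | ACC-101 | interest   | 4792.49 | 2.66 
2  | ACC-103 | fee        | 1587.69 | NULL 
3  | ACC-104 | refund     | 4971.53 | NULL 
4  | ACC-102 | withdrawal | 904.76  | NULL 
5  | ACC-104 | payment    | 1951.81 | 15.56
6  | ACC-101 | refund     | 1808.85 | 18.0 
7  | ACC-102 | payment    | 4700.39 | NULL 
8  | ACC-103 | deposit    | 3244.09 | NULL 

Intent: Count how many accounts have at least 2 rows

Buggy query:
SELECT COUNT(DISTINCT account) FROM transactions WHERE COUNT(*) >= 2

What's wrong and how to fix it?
Bug: COUNT(*) cannot appear in WHERE; the per-group count doesn't exist yet

Fix: Use a subquery that GROUPs and filters with HAVING, then count its rows

Corrected query:
SELECT COUNT(*) FROM (SELECT account FROM transactions GROUP BY account HAVING COUNT(*) >= 2)

Result:
COUNT(*)
--------
4       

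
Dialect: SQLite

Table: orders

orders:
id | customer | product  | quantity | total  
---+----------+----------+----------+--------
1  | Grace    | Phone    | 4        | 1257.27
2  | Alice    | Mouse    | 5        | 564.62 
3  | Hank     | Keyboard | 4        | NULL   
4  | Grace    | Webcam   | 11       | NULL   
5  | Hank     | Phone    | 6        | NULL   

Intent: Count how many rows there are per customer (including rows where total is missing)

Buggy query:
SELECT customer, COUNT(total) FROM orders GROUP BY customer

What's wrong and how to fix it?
Bug: COUNT(column) counts non-NULL values only; rows with NULL total aren't counted

Fix: Replace COUNT(total) with COUNT(*)

Corrected query:
SELECT customer, COUNT(*) FROM orders GROUP BY customer

Result:
customer | COUNT(*)
---------+---------
Alice    | 1       
Grace    | 2       
Hank     | 2       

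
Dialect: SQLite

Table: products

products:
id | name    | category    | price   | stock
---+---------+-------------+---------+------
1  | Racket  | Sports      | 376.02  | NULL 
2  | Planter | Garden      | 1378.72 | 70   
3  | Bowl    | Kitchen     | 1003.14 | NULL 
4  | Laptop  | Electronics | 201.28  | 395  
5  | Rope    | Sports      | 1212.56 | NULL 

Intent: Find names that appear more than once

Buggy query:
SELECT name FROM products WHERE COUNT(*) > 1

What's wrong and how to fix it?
Bug: COUNT(*) is an aggregate and cannot be used in WHERE

Fix: Group first, then use HAVING for the count condition

Corrected query:
SELECT name FROM products GROUP BY name HAVING COUNT(*) > 1

Result:
(no rows)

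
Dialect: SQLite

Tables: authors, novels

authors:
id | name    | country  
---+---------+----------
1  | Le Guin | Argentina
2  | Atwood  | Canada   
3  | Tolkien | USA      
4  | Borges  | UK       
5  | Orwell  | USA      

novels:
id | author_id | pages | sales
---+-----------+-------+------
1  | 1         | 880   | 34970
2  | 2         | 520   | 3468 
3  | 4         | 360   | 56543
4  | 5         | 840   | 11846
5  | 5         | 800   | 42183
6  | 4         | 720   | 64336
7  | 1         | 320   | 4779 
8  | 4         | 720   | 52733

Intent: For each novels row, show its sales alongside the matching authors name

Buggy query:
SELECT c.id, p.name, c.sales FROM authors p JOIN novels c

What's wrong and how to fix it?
Bug: Missing join condition: each novels row is matched to all authors rows instead of just its own

Fix: Add ON c.author_id = p.id to the JOIN

Corrected query:
SELECT c.id, p.name, c.sales FROM authors p JOIN novels c ON c.author_id = p.id

Result:
id | name    | sales
---+---------+------
1  | Le Guin | 34970
2  | Atwood  | 3468 
3  | Borges  | 56543
4  | Orwell  | 11846
5  | Orwell  | 42183
6  | Borges  | 64336
7  | Le Guin | 4779 
8  | Borges  | 52733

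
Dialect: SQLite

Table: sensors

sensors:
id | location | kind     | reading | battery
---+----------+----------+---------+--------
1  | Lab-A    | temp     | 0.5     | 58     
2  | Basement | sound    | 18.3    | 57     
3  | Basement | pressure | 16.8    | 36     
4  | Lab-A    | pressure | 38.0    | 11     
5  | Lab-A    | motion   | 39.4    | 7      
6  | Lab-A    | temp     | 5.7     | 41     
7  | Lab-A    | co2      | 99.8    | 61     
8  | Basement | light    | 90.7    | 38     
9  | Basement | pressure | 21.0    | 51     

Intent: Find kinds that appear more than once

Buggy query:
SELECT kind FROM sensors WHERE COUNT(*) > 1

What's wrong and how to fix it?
Bug: COUNT(*) is an aggregate and cannot be used in WHERE

Fix: GROUP BY kind, then filter groups with HAVING COUNT(*) > 1

Corrected query:
SELECT kind FROM sensors GROUP BY kind HAVING COUNT(*) > 1

Result:
kind    
--------
pressure
temp    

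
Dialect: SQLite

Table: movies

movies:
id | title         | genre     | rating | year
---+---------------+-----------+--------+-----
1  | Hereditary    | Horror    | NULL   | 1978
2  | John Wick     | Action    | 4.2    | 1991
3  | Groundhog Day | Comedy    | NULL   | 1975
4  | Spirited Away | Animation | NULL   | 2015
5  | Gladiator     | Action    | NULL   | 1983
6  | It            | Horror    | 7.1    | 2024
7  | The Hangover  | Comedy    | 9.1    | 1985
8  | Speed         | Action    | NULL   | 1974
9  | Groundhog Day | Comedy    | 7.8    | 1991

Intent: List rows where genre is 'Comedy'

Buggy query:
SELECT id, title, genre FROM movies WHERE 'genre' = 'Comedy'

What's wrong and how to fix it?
Bug: 'genre' in single quotes is a string literal, not the column; the comparison is literal-vs-literal and never true

Fix: Remove the quotes around the column name (or use double quotes for an identifier)

Corrected query:
SELECT id, title, genre FROM movies WHERE genre = 'Comedy'

Result:
id | title         | genre 
---+---------------+-------
3  | Groundhog Day | Comedy
7  | The Hangover  | Comedy
9  | Groundhog Day | Comedy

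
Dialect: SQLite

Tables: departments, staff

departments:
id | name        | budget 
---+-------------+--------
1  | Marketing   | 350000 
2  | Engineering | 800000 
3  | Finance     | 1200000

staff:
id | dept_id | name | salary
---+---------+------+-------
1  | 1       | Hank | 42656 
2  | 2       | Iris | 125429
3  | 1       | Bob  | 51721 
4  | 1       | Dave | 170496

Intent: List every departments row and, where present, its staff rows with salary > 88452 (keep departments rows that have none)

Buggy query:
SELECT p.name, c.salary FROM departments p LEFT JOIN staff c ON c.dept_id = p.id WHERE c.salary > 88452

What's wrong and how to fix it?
Bug: Filtering c.salary in WHERE discards the NULL rows produced by LEFT JOIN, turning it into an inner join

Fix: Move the right-table condition into the ON clause so unmatched parents are kept

Corrected query:
SELECT p.name, c.salary FROM departments p LEFT JOIN staff c ON c.dept_id = p.id AND c.salary > 88452

Result:
name        | salary
------------+-------
Marketing   | 170496
Engineering | 125429
Finance     | NULL  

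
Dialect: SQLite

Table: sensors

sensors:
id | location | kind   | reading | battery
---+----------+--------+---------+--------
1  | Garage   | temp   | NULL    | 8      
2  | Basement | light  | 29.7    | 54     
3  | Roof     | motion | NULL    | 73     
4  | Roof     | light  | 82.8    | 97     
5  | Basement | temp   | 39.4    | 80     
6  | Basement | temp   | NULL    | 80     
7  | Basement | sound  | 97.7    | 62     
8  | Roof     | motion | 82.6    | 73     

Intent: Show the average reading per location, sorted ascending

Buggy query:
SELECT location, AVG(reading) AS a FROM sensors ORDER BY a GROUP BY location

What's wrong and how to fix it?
Bug: GROUP BY must precede ORDER BY

Fix: Move ORDER BY to the end, after GROUP BY

Corrected query:
SELECT location, AVG(reading) AS a FROM sensors GROUP BY location ORDER BY a

Result:
location | a   
---------+-----
Garage   | NULL
Basement | 55.6
Roof     | 82.7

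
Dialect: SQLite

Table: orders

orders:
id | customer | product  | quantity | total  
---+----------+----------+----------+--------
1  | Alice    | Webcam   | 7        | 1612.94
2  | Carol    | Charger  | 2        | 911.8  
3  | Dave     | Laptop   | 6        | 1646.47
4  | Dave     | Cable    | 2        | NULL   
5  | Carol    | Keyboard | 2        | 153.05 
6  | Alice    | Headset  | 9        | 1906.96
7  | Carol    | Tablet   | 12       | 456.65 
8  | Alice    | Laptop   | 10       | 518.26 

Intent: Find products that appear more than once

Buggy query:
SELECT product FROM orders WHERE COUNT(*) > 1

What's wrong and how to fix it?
Bug: WHERE can't reference COUNT(*); aggregates are computed after WHERE

Fix: GROUP BY product, then filter groups with HAVING COUNT(*) > 1

Corrected query:
SELECT product FROM orders GROUP BY product HAVING COUNT(*) > 1

Result:
product
-------
Laptop 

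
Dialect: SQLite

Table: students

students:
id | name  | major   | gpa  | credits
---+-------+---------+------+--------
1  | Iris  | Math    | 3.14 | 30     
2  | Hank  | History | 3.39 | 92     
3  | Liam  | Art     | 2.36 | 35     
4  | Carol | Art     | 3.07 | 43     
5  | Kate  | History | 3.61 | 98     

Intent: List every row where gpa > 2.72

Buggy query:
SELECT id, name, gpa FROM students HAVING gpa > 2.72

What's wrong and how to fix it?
Bug: This is a non-aggregate query (no GROUP BY, no aggregates), so in SQLite the HAVING clause is invalid here; a row-level condition belongs in WHERE

Fix: Replace HAVING with WHERE since the condition applies to individual rows

Corrected query:
SELECT id, name, gpa FROM students WHERE gpa > 2.72

Result:
id | name  | gpa 
---+-------+-----
1  | Iris  | 3.14
2  | Hank  | 3.39
4  | Carol | 3.07
5  | Kate  | 3.61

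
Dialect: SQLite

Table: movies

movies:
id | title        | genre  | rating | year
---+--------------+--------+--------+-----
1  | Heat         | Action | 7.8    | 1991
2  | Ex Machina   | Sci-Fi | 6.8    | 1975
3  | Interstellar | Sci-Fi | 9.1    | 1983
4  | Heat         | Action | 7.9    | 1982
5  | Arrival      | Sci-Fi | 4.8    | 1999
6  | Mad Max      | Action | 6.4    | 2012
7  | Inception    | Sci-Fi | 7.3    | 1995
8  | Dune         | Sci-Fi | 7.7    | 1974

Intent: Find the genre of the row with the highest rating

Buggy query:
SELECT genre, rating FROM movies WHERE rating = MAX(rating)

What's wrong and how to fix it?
Bug: WHERE is evaluated per row; an aggregate over the whole table isn't defined there

Fix: Use a subquery: WHERE rating = (SELECT MAX(rating) FROM movies)

Corrected query:
SELECT genre, rating FROM movies WHERE rating = (SELECT MAX(rating) FROM movies)

Result:
genre  | rating
-------+-------
Sci-Fi | 9.1   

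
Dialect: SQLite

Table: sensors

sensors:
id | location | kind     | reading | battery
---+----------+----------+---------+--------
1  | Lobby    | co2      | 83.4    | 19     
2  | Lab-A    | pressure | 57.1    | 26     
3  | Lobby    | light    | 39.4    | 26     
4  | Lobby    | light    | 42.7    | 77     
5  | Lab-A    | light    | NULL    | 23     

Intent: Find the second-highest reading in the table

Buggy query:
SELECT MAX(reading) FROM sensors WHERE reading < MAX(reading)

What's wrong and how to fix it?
Bug: MAX(reading) on the right of the comparison is an aggregate-in-WHERE error

Fix: Put the inner MAX in a scalar subquery

Corrected query:
SELECT MAX(reading) FROM sensors WHERE reading < (SELECT MAX(reading) FROM sensors)

Result:
MAX(reading)
------------
57.1        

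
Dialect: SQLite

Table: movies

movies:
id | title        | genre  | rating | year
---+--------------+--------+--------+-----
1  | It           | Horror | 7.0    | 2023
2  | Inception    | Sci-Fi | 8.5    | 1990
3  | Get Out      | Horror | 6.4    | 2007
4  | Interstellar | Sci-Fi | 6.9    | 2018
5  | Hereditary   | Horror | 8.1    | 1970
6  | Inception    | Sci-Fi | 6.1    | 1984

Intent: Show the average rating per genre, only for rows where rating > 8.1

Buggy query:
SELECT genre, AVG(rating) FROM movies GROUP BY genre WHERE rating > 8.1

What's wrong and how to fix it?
Bug: Row-level WHERE must come before GROUP BY in the clause order

Fix: Place WHERE between FROM and GROUP BY

Corrected query:
SELECT genre, AVG(rating) FROM movies WHERE rating > 8.1 GROUP BY genre

Result:
genre  | AVG(rating)
-------+------------
Sci-Fi | 8.5        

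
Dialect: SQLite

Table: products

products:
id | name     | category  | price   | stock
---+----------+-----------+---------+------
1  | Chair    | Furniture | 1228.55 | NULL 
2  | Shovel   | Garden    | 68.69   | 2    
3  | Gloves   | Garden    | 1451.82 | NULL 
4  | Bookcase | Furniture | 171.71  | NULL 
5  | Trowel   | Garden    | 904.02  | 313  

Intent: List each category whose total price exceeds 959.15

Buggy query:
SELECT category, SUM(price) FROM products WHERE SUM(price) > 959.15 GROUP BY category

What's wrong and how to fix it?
Bug: SUM(price) is an aggregate, but WHERE filters rows before aggregation

Fix: Use HAVING (which filters groups after aggregation) instead of WHERE

Corrected query:
SELECT category, SUM(price) FROM products GROUP BY category HAVING SUM(price) > 959.15

Result:
category  | SUM(price)
----------+-----------
Furniture | 1400.26   
Garden    | 2424.53   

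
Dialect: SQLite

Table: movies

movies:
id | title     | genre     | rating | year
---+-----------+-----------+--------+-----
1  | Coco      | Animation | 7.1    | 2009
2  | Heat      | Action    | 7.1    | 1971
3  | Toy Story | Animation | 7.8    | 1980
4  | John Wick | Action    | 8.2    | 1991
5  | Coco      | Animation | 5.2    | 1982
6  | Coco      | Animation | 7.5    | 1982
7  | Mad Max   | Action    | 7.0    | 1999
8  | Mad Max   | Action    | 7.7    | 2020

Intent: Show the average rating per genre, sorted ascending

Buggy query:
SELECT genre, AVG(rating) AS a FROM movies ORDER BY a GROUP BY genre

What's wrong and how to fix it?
Bug: GROUP BY must precede ORDER BY

Fix: Reorder: SELECT … FROM … GROUP BY … ORDER BY …

Corrected query:
SELECT genre, AVG(rating) AS a FROM movies GROUP BY genre ORDER BY a

Result:
genre     | a  
----------+----
Animation | 6.9
Action    | 7.5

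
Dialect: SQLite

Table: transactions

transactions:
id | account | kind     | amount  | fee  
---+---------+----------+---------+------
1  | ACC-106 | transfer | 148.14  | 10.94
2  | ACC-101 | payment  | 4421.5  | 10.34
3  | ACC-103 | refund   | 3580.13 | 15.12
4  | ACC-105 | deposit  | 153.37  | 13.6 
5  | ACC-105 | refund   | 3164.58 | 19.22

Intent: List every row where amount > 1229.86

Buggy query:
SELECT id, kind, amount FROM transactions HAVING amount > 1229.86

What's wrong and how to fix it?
Bug: HAVING filters the output of aggregation, but this query has no GROUP BY and no aggregate functions, so SQLite rejects it (HAVING clause on a non-aggregate query); the condition here is per row

Fix: Use WHERE for row-level filtering

Corrected query:
SELECT id, kind, amount FROM transactions WHERE amount > 1229.86

Result:
id | kind    | amount 
---+---------+--------
2  | payment | 4421.5 
3  | refund  | 3580.13
5  | refund  | 3164.58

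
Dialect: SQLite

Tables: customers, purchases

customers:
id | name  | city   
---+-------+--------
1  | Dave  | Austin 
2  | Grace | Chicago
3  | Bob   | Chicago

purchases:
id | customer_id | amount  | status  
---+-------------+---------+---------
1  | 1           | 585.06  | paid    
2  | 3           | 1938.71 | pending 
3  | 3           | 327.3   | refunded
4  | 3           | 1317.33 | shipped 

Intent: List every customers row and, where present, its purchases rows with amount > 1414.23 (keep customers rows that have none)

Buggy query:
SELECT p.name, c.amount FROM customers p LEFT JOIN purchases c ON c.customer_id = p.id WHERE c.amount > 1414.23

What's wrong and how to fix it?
Bug: Filtering c.amount in WHERE discards the NULL rows produced by LEFT JOIN, turning it into an inner join

Fix: Move the right-table condition into the ON clause so unmatched parents are kept

Corrected query:
SELECT p.name, c.amount FROM customers p LEFT JOIN purchases c ON c.customer_id = p.id AND c.amount > 1414.23

Result:
name  | amount 
------+--------
Dave  | NULL   
Grace | NULL   
Bob   | 1938.71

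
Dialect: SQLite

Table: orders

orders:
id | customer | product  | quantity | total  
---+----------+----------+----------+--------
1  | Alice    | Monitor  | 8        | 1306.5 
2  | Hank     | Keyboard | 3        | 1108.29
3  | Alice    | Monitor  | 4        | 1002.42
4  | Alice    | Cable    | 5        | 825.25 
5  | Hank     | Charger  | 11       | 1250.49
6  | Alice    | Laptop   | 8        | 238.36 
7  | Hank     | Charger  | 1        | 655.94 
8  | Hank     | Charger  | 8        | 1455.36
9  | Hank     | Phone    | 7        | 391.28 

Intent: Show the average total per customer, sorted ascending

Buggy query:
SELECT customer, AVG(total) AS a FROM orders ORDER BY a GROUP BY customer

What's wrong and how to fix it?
Bug: GROUP BY must precede ORDER BY

Fix: Move ORDER BY to the end, after GROUP BY

Corrected query:
SELECT customer, AVG(total) AS a FROM orders GROUP BY customer ORDER BY a

Result:
customer | a       
---------+---------
Alice    | 843.1325
Hank     | 972.272 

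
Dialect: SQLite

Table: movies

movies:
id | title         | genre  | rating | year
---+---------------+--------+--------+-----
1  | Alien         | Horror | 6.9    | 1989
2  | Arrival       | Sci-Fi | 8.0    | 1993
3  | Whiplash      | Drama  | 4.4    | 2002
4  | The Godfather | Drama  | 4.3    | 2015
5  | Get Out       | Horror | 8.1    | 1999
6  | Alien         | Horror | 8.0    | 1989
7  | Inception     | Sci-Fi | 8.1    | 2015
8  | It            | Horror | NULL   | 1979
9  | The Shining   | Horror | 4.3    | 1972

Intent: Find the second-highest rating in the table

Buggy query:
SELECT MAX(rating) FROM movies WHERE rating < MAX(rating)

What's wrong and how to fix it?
Bug: MAX(rating) on the right of the comparison is an aggregate-in-WHERE error

Fix: Put the inner MAX in a scalar subquery

Corrected query:
SELECT MAX(rating) FROM movies WHERE rating < (SELECT MAX(rating) FROM movies)

Result:
MAX(rating)
-----------
8          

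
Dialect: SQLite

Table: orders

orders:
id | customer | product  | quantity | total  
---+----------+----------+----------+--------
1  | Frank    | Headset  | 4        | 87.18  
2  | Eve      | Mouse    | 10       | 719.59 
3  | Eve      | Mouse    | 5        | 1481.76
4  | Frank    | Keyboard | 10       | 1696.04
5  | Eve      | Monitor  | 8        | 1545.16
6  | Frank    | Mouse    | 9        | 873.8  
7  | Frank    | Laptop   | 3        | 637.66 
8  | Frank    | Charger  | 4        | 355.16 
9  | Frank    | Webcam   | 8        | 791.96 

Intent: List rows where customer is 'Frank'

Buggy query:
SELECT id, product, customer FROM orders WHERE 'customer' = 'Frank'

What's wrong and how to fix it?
Bug: Single quotes denote string literals in SQL; the column name is being compared as a constant string

Fix: Remove the quotes around the column name (or use double quotes for an identifier)

Corrected query:
SELECT id, product, customer FROM orders WHERE customer = 'Frank'

Result:
id | product  | customer
---+----------+---------
1  | Headset  | Frank   
4  | Keyboard | Frank   
6  | Mouse    | Frank   
7  | Laptop   | Frank   
8  | Charger  | Frank   
9  | Webcam   | Frank   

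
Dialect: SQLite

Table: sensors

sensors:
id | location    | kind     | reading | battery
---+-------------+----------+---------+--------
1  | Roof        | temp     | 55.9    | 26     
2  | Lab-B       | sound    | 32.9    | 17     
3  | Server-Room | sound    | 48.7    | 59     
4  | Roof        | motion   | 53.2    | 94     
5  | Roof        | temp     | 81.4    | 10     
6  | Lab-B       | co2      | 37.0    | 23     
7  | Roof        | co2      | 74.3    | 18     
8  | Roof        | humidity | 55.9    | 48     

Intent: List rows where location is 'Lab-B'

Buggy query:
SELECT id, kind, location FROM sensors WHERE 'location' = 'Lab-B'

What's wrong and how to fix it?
Bug: 'location' in single quotes is a string literal, not the column; the comparison is literal-vs-literal and never true

Fix: Reference the column as location without single quotes

Corrected query:
SELECT id, kind, location FROM sensors WHERE location = 'Lab-B'

Result:
id | kind  | location
---+-------+---------
2  | sound | Lab-B   
6  | co2   | Lab-B   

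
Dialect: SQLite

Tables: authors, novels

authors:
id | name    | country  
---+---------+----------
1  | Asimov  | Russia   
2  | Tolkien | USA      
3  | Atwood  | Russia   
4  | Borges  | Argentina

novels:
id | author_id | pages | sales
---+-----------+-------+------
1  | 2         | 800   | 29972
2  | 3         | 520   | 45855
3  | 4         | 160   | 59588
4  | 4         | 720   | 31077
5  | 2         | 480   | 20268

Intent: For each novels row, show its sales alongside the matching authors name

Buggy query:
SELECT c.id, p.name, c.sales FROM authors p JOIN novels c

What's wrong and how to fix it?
Bug: Missing join condition: each novels row is matched to all authors rows instead of just its own

Fix: Specify the join condition linking the foreign key to the parent id

Corrected query:
SELECT c.id, p.name, c.sales FROM authors p JOIN novels c ON c.author_id = p.id

Result:
id | name    | sales
---+---------+------
1  | Tolkien | 29972
2  | Atwood  | 45855
3  | Borges  | 59588
4  | Borges  | 31077
5  | Tolkien | 20268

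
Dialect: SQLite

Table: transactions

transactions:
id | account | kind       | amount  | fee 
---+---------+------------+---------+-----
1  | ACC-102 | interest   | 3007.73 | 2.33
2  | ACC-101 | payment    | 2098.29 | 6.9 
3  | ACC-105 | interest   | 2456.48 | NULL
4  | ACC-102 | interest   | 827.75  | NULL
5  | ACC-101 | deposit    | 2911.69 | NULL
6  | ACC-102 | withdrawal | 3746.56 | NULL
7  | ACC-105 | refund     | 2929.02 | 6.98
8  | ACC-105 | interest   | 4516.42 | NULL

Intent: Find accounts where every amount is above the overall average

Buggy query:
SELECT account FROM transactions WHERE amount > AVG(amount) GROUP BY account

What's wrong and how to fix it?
Bug: AVG() is an aggregate; it can't sit directly in WHERE

Fix: Use a subquery for AVG and a HAVING MIN(...) filter so the condition holds for every row in the group

Corrected query:
SELECT account FROM transactions GROUP BY account HAVING MIN(amount) > (SELECT AVG(amount) FROM transactions)

Result:
(no rows)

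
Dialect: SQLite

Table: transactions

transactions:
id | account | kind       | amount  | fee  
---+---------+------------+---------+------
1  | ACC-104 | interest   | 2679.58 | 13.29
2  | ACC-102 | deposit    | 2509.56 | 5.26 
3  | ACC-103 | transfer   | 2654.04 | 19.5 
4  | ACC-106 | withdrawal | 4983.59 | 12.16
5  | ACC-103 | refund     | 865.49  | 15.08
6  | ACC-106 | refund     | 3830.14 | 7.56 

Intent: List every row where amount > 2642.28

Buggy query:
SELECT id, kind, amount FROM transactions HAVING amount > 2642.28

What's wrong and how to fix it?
Bug: HAVING filters the output of aggregation, but this query has no GROUP BY and no aggregate functions, so SQLite rejects it (HAVING clause on a non-aggregate query); the condition here is per row

Fix: Replace HAVING with WHERE since the condition applies to individual rows

Corrected query:
SELECT id, kind, amount FROM transactions WHERE amount > 2642.28

Result:
id | kind       | amount 
---+------------+--------
1  | interest   | 2679.58
3  | transfer   | 2654.04
4  | withdrawal | 4983.59
6  | refund     | 3830.14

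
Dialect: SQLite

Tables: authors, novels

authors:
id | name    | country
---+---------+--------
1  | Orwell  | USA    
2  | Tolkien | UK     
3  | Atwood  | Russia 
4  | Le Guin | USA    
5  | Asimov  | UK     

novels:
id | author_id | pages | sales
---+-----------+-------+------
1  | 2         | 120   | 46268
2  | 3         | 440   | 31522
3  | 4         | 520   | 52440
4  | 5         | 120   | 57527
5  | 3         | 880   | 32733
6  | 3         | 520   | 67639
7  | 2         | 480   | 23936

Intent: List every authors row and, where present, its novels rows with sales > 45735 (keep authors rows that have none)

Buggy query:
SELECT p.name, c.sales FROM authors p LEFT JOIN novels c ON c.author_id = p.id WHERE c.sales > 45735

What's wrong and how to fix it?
Bug: Filtering c.sales in WHERE discards the NULL rows produced by LEFT JOIN, turning it into an inner join

Fix: Put 'c.sales > 45735' in the JOIN's ON clause instead of WHERE

Corrected query:
SELECT p.name, c.sales FROM authors p LEFT JOIN novels c ON c.author_id = p.id AND c.sales > 45735

Result:
name    | sales
--------+------
Orwell  | NULL 
Tolkien | 46268
Atwood  | 67639
Le Guin | 52440
Asimov  | 57527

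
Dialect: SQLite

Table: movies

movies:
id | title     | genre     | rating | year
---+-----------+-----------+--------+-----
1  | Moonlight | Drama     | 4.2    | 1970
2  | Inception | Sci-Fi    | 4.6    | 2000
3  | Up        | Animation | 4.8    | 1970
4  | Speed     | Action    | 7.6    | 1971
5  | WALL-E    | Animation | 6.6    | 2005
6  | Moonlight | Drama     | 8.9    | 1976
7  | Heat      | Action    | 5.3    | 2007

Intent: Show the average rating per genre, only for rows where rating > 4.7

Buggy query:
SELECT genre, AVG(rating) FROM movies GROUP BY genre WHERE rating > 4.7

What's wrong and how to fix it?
Bug: WHERE cannot follow GROUP BY

Fix: Move the WHERE clause before GROUP BY

Corrected query:
SELECT genre, AVG(rating) FROM movies WHERE rating > 4.7 GROUP BY genre

Result:
genre     | AVG(rating)
----------+------------
Action    | 6.45       
Animation | 5.7        
Drama     | 8.9        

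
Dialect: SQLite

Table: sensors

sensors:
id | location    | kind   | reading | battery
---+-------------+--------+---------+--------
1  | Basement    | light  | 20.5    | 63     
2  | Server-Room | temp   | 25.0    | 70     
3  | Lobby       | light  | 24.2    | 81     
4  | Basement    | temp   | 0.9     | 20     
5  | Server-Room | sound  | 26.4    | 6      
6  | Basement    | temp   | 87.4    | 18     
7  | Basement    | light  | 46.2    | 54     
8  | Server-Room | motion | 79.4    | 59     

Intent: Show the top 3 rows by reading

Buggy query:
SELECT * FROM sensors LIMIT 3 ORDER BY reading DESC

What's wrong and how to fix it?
Bug: ORDER BY cannot follow LIMIT; LIMIT is the final clause

Fix: Swap the clauses: ORDER BY first, then LIMIT

Corrected query:
SELECT * FROM sensors ORDER BY reading DESC LIMIT 3

Result:
id | location    | kind   | reading | battery
---+-------------+--------+---------+--------
6  | Basement    | temp   | 87.4    | 18     
8  | Server-Room | motion | 79.4    | 59     
7  | Basement    | light  | 46.2    | 54     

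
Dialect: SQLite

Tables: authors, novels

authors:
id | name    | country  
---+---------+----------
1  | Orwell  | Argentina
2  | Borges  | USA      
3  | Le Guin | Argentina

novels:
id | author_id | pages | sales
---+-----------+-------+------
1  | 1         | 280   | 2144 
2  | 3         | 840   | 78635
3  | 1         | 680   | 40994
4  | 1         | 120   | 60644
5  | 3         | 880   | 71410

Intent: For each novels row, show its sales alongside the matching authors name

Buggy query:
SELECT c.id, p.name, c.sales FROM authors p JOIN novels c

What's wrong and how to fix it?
Bug: Missing join condition: each novels row is matched to all authors rows instead of just its own

Fix: Add ON c.author_id = p.id to the JOIN

Corrected query:
SELECT c.id, p.name, c.sales FROM authors p JOIN novels c ON c.author_id = p.id

Result:
id | name    | sales
---+---------+------
1  | Orwell  | 2144 
2  | Le Guin | 78635
3  | Orwell  | 40994
4  | Orwell  | 60644
5  | Le Guin | 71410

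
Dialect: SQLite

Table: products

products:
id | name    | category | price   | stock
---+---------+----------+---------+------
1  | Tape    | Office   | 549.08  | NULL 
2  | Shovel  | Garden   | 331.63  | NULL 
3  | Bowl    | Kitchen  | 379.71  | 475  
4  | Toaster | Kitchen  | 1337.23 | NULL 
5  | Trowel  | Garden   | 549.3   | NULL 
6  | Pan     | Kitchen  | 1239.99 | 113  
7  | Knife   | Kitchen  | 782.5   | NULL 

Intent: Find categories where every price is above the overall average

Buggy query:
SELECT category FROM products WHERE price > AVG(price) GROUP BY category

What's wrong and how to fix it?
Bug: AVG() is an aggregate; it can't sit directly in WHERE

Fix: Use a subquery for AVG and a HAVING MIN(...) filter so the condition holds for every row in the group

Corrected query:
SELECT category FROM products GROUP BY category HAVING MIN(price) > (SELECT AVG(price) FROM products)

Result:
(no rows)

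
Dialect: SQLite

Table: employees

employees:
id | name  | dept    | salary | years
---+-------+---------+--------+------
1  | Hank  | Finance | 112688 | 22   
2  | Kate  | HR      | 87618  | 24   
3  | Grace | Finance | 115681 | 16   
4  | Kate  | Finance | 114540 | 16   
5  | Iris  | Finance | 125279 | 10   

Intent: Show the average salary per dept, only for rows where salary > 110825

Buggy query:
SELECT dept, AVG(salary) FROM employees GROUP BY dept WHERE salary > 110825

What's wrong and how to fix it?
Bug: Row-level WHERE must come before GROUP BY in the clause order

Fix: Place WHERE between FROM and GROUP BY

Corrected query:
SELECT dept, AVG(salary) FROM employees WHERE salary > 110825 GROUP BY dept

Result:
dept    | AVG(salary)
--------+------------
Finance | 117047     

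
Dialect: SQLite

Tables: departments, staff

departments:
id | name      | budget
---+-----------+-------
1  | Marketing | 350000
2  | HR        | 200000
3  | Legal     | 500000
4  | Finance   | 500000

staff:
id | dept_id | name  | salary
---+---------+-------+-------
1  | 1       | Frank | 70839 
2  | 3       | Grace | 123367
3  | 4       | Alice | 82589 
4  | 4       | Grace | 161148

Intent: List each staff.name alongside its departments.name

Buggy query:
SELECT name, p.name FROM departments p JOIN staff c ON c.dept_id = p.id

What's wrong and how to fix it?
Bug: 'name' exists in both joined tables, so the database can't tell which one is meant

Fix: Qualify the column with its table alias (c.name)

Corrected query:
SELECT c.name, p.name FROM departments p JOIN staff c ON c.dept_id = p.id

Result:
name  | name     
------+----------
Frank | Marketing
Grace | Legal    
Alice | Finance  
Grace | Finance  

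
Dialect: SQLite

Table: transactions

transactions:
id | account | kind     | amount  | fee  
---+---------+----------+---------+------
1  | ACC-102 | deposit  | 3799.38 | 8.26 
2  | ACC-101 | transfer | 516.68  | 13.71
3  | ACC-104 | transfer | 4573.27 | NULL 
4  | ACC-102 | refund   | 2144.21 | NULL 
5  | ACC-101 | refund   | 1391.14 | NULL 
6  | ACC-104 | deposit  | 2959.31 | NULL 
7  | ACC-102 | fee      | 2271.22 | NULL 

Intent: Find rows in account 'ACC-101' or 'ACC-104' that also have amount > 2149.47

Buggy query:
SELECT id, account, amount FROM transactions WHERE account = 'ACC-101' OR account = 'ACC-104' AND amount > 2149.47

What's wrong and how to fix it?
Bug: Without parentheses, AND is evaluated before OR, so the amount filter only applies to the 'ACC-104' branch

Fix: Add parentheses around the OR so the AND applies to both alternatives

Corrected query:
SELECT id, account, amount FROM transactions WHERE (account = 'ACC-101' OR account = 'ACC-104') AND amount > 2149.47

Result:
id | account | amount 
---+---------+--------
3  | ACC-104 | 4573.27
6  | ACC-104 | 2959.31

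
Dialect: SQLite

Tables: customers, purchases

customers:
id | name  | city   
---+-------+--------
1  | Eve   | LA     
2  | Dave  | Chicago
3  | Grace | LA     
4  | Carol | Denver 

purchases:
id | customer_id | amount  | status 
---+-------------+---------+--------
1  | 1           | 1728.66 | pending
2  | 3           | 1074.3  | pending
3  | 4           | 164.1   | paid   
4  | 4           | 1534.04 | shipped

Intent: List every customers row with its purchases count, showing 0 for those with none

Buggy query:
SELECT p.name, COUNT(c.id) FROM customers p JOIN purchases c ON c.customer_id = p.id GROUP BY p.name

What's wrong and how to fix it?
Bug: INNER JOIN drops customers rows that have no matching purchases rows

Fix: Switch to LEFT JOIN to retain unmatched parent rows

Corrected query:
SELECT p.name, COUNT(c.id) FROM customers p LEFT JOIN purchases c ON c.customer_id = p.id GROUP BY p.name

Result:
name  | COUNT(c.id)
------+------------
Carol | 2          
Dave  | 0          
Eve   | 1          
Grace | 1          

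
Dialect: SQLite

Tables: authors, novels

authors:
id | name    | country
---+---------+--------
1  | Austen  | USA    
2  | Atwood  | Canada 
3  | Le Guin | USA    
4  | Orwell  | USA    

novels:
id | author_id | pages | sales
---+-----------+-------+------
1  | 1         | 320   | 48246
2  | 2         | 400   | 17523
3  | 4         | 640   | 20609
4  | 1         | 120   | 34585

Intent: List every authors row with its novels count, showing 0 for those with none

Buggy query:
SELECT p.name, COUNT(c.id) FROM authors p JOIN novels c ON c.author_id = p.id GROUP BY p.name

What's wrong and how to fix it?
Bug: INNER JOIN drops authors rows that have no matching novels rows

Fix: Switch to LEFT JOIN to retain unmatched parent rows

Corrected query:
SELECT p.name, COUNT(c.id) FROM authors p LEFT JOIN novels c ON c.author_id = p.id GROUP BY p.name

Result:
name    | COUNT(c.id)
--------+------------
Atwood  | 1          
Austen  | 2          
Le Guin | 0          
Orwell  | 1          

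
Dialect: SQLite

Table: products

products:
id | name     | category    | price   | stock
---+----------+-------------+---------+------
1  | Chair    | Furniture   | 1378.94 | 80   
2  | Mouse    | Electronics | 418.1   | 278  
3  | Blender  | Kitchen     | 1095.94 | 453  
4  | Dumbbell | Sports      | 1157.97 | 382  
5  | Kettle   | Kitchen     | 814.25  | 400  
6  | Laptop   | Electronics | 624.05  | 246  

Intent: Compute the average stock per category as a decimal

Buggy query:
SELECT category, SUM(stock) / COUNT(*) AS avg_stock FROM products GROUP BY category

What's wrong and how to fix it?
Bug: Both operands are integers, so '/' performs integer division and truncates

Fix: Multiply by 1.0 (or CAST to REAL) to force floating-point division

Corrected query:
SELECT category, SUM(stock) * 1.0 / COUNT(*) AS avg_stock FROM products GROUP BY category

Result:
category    | avg_stock
------------+----------
Electronics | 262      
Furniture   | 80       
Kitchen     | 426.5    
Sports      | 382      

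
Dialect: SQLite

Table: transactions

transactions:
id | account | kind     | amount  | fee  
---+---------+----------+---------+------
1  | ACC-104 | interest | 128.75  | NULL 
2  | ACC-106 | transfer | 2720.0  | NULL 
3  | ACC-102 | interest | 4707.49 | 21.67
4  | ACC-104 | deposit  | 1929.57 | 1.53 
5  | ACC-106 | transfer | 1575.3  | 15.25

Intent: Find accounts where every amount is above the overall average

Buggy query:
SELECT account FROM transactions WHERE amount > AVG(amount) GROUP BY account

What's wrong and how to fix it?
Bug: WHERE evaluates per row before aggregation, so AVG() is unavailable

Fix: Compute the overall average in a scalar subquery and compare each group's MIN against it in HAVING

Corrected query:
SELECT account FROM transactions GROUP BY account HAVING MIN(amount) > (SELECT AVG(amount) FROM transactions)

Result:
account
-------
ACC-102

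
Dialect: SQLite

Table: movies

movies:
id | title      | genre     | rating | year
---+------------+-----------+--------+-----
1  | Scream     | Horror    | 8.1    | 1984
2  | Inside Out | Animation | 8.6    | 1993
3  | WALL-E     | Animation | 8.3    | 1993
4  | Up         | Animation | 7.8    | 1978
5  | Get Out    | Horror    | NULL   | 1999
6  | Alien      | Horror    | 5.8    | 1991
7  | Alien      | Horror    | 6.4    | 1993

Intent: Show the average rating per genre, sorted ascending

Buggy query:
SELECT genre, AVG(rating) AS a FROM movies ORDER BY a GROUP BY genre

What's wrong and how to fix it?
Bug: GROUP BY must precede ORDER BY

Fix: Reorder: SELECT … FROM … GROUP BY … ORDER BY …

Corrected query:
SELECT genre, AVG(rating) AS a FROM movies GROUP BY genre ORDER BY a

Result:
genre     | a       
----------+---------
Horror    | 6.766667
Animation | 8.233333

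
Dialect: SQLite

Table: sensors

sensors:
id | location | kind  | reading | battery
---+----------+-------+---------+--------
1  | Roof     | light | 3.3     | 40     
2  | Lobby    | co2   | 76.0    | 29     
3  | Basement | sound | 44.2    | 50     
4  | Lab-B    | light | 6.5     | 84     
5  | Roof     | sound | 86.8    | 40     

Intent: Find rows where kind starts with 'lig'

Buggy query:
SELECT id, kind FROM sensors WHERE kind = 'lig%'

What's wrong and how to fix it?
Bug: Wildcards only work with LIKE; '=' treats '%' as a literal character

Fix: Replace '=' with LIKE so 'lig%' is treated as a pattern

Corrected query:
SELECT id, kind FROM sensors WHERE kind LIKE 'lig%'

Result:
id | kind 
---+------
1  | light
4  | light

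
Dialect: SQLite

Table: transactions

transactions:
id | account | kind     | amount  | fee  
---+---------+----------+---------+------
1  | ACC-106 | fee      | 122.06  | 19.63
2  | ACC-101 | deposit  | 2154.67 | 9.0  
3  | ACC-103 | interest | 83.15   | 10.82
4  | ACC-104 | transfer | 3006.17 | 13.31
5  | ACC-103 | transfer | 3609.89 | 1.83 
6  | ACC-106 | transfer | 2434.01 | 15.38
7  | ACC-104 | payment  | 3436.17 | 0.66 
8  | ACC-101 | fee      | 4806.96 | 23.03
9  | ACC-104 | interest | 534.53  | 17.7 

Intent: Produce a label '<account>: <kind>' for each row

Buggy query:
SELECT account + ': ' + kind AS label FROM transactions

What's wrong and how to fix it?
Bug: '+' is numeric addition; on text columns SQLite converts them to 0 instead of concatenating

Fix: Use the || operator for string concatenation

Corrected query:
SELECT account || ': ' || kind AS label FROM transactions

Result:
label            
-----------------
ACC-106: fee     
ACC-101: deposit 
ACC-103: interest
ACC-104: transfer
ACC-103: transfer
ACC-106: transfer
ACC-104: payment 
ACC-101: fee     
ACC-104: interest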